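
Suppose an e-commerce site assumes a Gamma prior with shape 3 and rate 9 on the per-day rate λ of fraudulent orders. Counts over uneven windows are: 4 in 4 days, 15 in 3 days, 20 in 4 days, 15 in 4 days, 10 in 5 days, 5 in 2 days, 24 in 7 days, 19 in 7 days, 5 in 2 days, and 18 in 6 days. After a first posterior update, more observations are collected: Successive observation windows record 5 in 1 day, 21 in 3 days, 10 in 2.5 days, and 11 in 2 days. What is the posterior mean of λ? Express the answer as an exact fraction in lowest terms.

Total count: 4 + 15 + 20 + 15 + 10 + 5 + 24 + 19 + 5 + 18 = 135.
Total exposure: 4 + 3 + 4 + 4 + 5 + 2 + 7 + 7 + 2 + 6 = 44 days.
After the first batch: Gamma(3 + 135, 9 + 44) = Gamma(138, 53).
Total count: 5 + 21 + 10 + 11 = 47.
Total exposure: 1 + 3 + 2.5 + 2 = 8.5 days.
After the second batch: Gamma(138 + 47, 53 + 8.5) = Gamma(185, 123/2).
Posterior mean = α'/β' = 185/(123/2) = 370/123.

370/123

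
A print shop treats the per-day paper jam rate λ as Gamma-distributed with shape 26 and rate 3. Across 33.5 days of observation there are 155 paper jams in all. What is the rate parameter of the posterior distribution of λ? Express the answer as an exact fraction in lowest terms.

73/2

Total count 155 over total exposure 33.5 days.
The Gamma prior is conjugate for the Poisson rate, so λ | data ~ Gamma(26+155, 3+33.5) = Gamma(181, 73/2).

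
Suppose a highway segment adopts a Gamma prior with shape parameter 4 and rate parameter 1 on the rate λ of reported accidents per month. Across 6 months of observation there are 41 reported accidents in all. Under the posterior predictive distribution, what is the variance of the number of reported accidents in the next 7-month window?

Total count 41 over total exposure 6 months.
The Gamma prior is conjugate for the Poisson rate, so λ | data ~ Gamma(4+41, 1+6) = Gamma(45, 7).
The posterior predictive for a window of length T is Negative Binomial with variance T·α'·(β'+T)/β'² = 7·45·14/49 = 90.

90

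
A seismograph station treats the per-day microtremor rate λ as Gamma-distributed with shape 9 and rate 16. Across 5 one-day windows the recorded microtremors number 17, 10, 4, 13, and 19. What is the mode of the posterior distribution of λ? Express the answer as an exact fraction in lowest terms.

Total count: 17 + 10 + 4 + 13 + 19 = 63.
Total exposure: 5 days.
Posterior: α' = 9 + 63 = 72, β' = 16 + 5 = 21.
Posterior mode = (α'−1)/β' = 71/21.

71/21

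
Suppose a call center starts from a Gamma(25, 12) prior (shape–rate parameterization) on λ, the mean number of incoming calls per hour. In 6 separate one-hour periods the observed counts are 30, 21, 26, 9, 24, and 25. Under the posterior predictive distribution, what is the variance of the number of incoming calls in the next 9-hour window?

Total count: 30 + 21 + 26 + 9 + 24 + 25 = 135.
Total exposure: 6 hours.
Posterior: α' = 25 + 135 = 160, β' = 12 + 6 = 18.
The posterior predictive for a window of length T is Negative Binomial with variance T·α'·(β'+T)/β'² = 9·160·27/324 = 120.

120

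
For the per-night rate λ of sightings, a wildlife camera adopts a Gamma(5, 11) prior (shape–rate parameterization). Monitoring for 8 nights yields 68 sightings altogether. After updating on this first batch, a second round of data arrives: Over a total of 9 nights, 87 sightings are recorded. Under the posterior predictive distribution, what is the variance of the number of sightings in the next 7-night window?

Total count 68 over total exposure 8 nights.
After the first batch: Gamma(5 + 68, 11 + 8) = Gamma(73, 19).
Total count 87 over total exposure 9 nights.
After the second batch: Gamma(73 + 87, 19 + 9) = Gamma(160, 28).
The posterior predictive for a window of length T is Negative Binomial with variance T·α'·(β'+T)/β'² = 7·160·35/784 = 50.

50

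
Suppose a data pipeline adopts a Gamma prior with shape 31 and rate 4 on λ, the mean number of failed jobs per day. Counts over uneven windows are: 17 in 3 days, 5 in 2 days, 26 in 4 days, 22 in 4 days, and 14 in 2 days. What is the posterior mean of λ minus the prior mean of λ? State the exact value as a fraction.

-129/76

Total count: 17 + 5 + 26 + 22 + 14 = 84.
Total exposure: 3 + 2 + 4 + 4 + 2 = 15 days.
Conjugate update: add total count to the shape and total exposure to the rate, giving Gamma(115, 19).
Posterior mean = 115/19 = 115/19; prior mean = 31/4 = 31/4. Difference = 115/19 − 31/4 = -129/76.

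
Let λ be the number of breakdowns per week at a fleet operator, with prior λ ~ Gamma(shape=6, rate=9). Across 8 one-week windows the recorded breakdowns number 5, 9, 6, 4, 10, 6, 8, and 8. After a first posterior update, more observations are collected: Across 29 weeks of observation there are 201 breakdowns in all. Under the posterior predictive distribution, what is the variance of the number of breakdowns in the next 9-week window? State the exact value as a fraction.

130185/2116

Total count: 5 + 9 + 6 + 4 + 10 + 6 + 8 + 8 = 56.
Total exposure: 8 weeks.
After the first batch: Gamma(6 + 56, 9 + 8) = Gamma(62, 17).
Total count 201 over total exposure 29 weeks.
After the second batch: Gamma(62 + 201, 17 + 29) = Gamma(263, 46).
The posterior predictive for a window of length T is Negative Binomial with variance T·α'·(β'+T)/β'² = 9·263·55/2116 = 130185/2116.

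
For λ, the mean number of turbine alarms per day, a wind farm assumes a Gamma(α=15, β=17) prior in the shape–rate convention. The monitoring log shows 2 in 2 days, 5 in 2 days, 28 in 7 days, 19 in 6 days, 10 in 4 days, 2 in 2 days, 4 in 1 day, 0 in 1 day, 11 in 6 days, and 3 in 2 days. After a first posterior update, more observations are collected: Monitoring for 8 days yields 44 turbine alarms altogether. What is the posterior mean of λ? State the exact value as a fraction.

143/58

Total count: 2 + 5 + 28 + 19 + 10 + 2 + 4 + 0 + 11 + 3 = 84.
Total exposure: 2 + 2 + 7 + 6 + 4 + 2 + 1 + 1 + 6 + 2 = 33 days.
After the first batch: Gamma(15 + 84, 17 + 33) = Gamma(99, 50).
Total count 44 over total exposure 8 days.
After the second batch: Gamma(99 + 44, 50 + 8) = Gamma(143, 58).
Posterior mean = α'/β' = 143/58.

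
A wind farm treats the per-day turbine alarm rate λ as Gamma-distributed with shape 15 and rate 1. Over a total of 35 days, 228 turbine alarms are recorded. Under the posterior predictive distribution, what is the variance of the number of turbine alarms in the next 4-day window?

Total count 228 over total exposure 35 days.
Conjugate update: add total count to the shape and total exposure to the rate, giving Gamma(243, 36).
The posterior predictive for a window of length T is Negative Binomial with variance T·α'·(β'+T)/β'² = 4·243·40/1296 = 30.

30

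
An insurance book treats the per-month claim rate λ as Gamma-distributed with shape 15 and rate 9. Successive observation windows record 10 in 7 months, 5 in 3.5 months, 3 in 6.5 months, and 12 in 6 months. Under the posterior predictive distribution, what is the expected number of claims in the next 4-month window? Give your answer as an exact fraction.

45/8

Total count: 10 + 5 + 3 + 12 = 30.
Total exposure: 7 + 3.5 + 6.5 + 6 = 23 months.
Conjugate update: add total count to the shape and total exposure to the rate, giving Gamma(45, 32).
Predictive mean over a 4-month window = T·E[λ|data] = 4·45/32 = 45/8.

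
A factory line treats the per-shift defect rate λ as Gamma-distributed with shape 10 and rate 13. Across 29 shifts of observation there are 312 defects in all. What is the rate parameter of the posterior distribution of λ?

Total count 312 over total exposure 29 shifts.
Posterior: α' = 10 + 312 = 322, β' = 13 + 29 = 42.

42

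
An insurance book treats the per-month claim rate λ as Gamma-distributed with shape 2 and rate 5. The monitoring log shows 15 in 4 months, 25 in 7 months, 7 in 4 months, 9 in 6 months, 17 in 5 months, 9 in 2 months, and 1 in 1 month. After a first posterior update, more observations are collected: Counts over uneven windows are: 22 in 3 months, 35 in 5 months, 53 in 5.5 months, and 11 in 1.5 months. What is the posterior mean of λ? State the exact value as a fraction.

Total count: 15 + 25 + 7 + 9 + 17 + 9 + 1 = 83.
Total exposure: 4 + 7 + 4 + 6 + 5 + 2 + 1 = 29 months.
After the first batch: Gamma(2 + 83, 5 + 29) = Gamma(85, 34).
Total count: 22 + 35 + 53 + 11 = 121.
Total exposure: 3 + 5 + 5.5 + 1.5 = 15 months.
After the second batch: Gamma(85 + 121, 34 + 15) = Gamma(206, 49).
Posterior mean = α'/β' = 206/49.

206/49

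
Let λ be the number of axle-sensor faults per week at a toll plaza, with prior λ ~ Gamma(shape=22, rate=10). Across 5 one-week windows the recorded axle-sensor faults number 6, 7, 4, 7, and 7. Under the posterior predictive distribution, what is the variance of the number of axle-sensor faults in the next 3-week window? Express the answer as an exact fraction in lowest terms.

318/25

Total count: 6 + 7 + 4 + 7 + 7 = 31.
Total exposure: 5 weeks.
Posterior: α' = 22 + 31 = 53, β' = 10 + 5 = 15.
The posterior predictive for a window of length T is Negative Binomial with variance T·α'·(β'+T)/β'² = 3·53·18/225 = 318/25.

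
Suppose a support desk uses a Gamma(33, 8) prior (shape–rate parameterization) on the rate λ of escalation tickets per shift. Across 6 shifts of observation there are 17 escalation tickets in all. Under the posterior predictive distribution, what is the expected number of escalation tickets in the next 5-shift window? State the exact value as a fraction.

Total count 17 over total exposure 6 shifts.
Posterior: α' = 33 + 17 = 50, β' = 8 + 6 = 14.
Predictive mean over a 5-shift window = T·E[λ|data] = 5·50/14 = 125/7.

125/7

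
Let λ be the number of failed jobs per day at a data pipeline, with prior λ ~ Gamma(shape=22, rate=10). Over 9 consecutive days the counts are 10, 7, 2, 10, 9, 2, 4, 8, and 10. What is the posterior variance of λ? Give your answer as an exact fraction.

Total count: 10 + 7 + 2 + 10 + 9 + 2 + 4 + 8 + 10 = 62.
Total exposure: 9 days.
The Gamma prior is conjugate for the Poisson rate, so λ | data ~ Gamma(22+62, 10+9) = Gamma(84, 19).
Posterior variance = α'/β'² = 84/361.

84/361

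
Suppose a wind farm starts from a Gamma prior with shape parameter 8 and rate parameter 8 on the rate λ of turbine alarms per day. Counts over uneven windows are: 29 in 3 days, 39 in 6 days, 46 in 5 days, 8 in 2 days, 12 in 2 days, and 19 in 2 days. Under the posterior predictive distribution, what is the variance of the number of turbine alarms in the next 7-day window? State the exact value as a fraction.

805/16

Total count: 29 + 39 + 46 + 8 + 12 + 19 = 153.
Total exposure: 3 + 6 + 5 + 2 + 2 + 2 = 20 days.
By Gamma–Poisson conjugacy, the posterior is Gamma(α + Σx, β + Σt) = Gamma(8 + 153, 8 + 20) = Gamma(161, 28).
The posterior predictive for a window of length T is Negative Binomial with variance T·α'·(β'+T)/β'² = 7·161·35/784 = 805/16.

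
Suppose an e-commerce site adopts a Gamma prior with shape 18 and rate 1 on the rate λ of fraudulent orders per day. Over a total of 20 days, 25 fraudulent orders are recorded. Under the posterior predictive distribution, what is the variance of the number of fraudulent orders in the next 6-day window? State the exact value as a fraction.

774/49

Total count 25 over total exposure 20 days.
Conjugate update: add total count to the shape and total exposure to the rate, giving Gamma(43, 21).
The posterior predictive for a window of length T is Negative Binomial with variance T·α'·(β'+T)/β'² = 6·43·27/441 = 774/49.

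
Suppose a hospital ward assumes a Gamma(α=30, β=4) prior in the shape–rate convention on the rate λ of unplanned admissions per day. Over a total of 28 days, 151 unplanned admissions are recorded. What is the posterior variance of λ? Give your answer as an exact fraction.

181/1024

Total count 151 over total exposure 28 days.
By Gamma–Poisson conjugacy, the posterior is Gamma(α + Σx, β + Σt) = Gamma(30 + 151, 4 + 28) = Gamma(181, 32).
Posterior variance = α'/β'² = 181/1024.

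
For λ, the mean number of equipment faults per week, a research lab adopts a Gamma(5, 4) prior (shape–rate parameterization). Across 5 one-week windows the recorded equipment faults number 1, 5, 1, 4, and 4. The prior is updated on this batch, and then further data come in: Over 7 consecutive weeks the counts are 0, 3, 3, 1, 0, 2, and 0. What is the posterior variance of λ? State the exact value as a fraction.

29/256

Total count: 1 + 5 + 1 + 4 + 4 = 15.
Total exposure: 5 weeks.
After the first batch: Gamma(5 + 15, 4 + 5) = Gamma(20, 9).
Total count: 0 + 3 + 3 + 1 + 0 + 2 + 0 = 9.
Total exposure: 7 weeks.
After the second batch: Gamma(20 + 9, 9 + 7) = Gamma(29, 16).
Posterior variance = α'/β'² = 29/256.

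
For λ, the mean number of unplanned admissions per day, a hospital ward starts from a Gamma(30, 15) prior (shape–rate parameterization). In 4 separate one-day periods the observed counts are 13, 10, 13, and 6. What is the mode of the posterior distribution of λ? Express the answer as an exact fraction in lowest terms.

Total count: 13 + 10 + 13 + 6 = 42.
Total exposure: 4 days.
Conjugate update: add total count to the shape and total exposure to the rate, giving Gamma(72, 19).
Posterior mode = (α'−1)/β' = 71/19.

71/19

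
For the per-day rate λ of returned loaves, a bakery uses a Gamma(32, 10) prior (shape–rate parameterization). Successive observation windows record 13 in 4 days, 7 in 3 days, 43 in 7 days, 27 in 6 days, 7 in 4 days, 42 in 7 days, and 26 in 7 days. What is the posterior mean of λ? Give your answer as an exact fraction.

197/48

Total count: 13 + 7 + 43 + 27 + 7 + 42 + 26 = 165.
Total exposure: 4 + 3 + 7 + 6 + 4 + 7 + 7 = 38 days.
By Gamma–Poisson conjugacy, the posterior is Gamma(α + Σx, β + Σt) = Gamma(32 + 165, 10 + 38) = Gamma(197, 48).
Posterior mean = α'/β' = 197/48.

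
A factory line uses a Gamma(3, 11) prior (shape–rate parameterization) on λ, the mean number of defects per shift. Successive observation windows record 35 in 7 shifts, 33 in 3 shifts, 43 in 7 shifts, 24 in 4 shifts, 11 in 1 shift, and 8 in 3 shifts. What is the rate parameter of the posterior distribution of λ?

Total count: 35 + 33 + 43 + 24 + 11 + 8 = 154.
Total exposure: 7 + 3 + 7 + 4 + 1 + 3 = 25 shifts.
Conjugate update: add total count to the shape and total exposure to the rate, giving Gamma(157, 36).

36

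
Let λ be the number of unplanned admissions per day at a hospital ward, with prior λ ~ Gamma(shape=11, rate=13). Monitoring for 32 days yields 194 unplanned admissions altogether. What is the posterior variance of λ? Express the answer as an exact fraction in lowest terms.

41/405

Total count 194 over total exposure 32 days.
By Gamma–Poisson conjugacy, the posterior is Gamma(α + Σx, β + Σt) = Gamma(11 + 194, 13 + 32) = Gamma(205, 45).
Posterior variance = α'/β'² = 205/2025 = 41/405.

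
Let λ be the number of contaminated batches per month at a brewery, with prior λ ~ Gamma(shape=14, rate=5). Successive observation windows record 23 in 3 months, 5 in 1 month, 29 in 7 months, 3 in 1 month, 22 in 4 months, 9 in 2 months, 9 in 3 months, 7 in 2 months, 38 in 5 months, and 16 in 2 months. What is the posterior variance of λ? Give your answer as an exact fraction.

Total count: 23 + 5 + 29 + 3 + 22 + 9 + 9 + 7 + 38 + 16 = 161.
Total exposure: 3 + 1 + 7 + 1 + 4 + 2 + 3 + 2 + 5 + 2 = 30 months.
By Gamma–Poisson conjugacy, the posterior is Gamma(α + Σx, β + Σt) = Gamma(14 + 161, 5 + 30) = Gamma(175, 35).
Posterior variance = α'/β'² = 175/1225 = 1/7.

1/7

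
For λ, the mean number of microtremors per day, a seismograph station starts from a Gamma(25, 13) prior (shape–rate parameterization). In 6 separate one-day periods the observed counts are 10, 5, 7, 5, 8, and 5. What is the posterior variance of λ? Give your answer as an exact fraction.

65/361

Total count: 10 + 5 + 7 + 5 + 8 + 5 = 40.
Total exposure: 6 days.
Posterior: α' = 25 + 40 = 65, β' = 13 + 6 = 19.
Posterior variance = α'/β'² = 65/361.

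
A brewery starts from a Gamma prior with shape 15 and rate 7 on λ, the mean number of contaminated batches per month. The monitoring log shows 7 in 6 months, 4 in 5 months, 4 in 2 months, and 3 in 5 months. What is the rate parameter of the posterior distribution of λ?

25

Total count: 7 + 4 + 4 + 3 = 18.
Total exposure: 6 + 5 + 2 + 5 = 18 months.
Posterior: α' = 15 + 18 = 33, β' = 7 + 18 = 25.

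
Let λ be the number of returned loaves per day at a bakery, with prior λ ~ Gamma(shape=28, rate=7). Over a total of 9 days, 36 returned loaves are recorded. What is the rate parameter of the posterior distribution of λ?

Total count 36 over total exposure 9 days.
The Gamma prior is conjugate for the Poisson rate, so λ | data ~ Gamma(28+36, 7+9) = Gamma(64, 16).

16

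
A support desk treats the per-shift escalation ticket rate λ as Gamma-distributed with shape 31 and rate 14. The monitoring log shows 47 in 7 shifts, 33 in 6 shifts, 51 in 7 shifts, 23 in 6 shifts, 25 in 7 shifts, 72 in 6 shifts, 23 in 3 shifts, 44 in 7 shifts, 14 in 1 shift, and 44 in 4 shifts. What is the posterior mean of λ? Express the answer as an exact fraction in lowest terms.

Total count: 47 + 33 + 51 + 23 + 25 + 72 + 23 + 44 + 14 + 44 = 376.
Total exposure: 7 + 6 + 7 + 6 + 7 + 6 + 3 + 7 + 1 + 4 = 54 shifts.
Posterior: α' = 31 + 376 = 407, β' = 14 + 54 = 68.
Posterior mean = α'/β' = 407/68.

407/68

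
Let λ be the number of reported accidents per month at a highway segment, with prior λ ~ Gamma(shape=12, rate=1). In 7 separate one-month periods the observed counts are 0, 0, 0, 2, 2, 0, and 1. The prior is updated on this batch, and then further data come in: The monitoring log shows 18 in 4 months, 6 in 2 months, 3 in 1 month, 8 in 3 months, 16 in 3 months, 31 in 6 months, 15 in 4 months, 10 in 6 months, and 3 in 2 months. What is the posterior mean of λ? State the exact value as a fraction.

Total count: 0 + 0 + 0 + 2 + 2 + 0 + 1 = 5.
Total exposure: 7 months.
After the first batch: Gamma(12 + 5, 1 + 7) = Gamma(17, 8).
Total count: 18 + 6 + 3 + 8 + 16 + 31 + 15 + 10 + 3 = 110.
Total exposure: 4 + 2 + 1 + 3 + 3 + 6 + 4 + 6 + 2 = 31 months.
After the second batch: Gamma(17 + 110, 8 + 31) = Gamma(127, 39).
Posterior mean = α'/β' = 127/39.

127/39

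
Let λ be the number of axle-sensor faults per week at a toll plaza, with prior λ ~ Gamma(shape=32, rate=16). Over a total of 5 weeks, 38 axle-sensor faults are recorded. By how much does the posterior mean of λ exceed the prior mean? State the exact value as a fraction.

4/3

Total count 38 over total exposure 5 weeks.
Conjugate update: add total count to the shape and total exposure to the rate, giving Gamma(70, 21).
Posterior mean = 70/21 = 10/3; prior mean = 32/16 = 2. Difference = 10/3 − 2 = 4/3.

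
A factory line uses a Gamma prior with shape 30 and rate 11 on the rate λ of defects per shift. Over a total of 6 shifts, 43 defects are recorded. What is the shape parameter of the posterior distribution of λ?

73

Total count 43 over total exposure 6 shifts.
By Gamma–Poisson conjugacy, the posterior is Gamma(α + Σx, β + Σt) = Gamma(30 + 43, 11 + 6) = Gamma(73, 17).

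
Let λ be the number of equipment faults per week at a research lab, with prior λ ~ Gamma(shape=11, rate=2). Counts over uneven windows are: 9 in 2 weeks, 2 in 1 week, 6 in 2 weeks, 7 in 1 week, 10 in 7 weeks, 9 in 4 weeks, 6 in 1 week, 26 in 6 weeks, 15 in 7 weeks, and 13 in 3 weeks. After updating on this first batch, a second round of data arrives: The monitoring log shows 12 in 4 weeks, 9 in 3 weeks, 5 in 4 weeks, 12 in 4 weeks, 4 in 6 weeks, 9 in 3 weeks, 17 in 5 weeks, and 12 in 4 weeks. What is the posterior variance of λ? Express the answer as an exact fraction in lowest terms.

194/4761

Total count: 9 + 2 + 6 + 7 + 10 + 9 + 6 + 26 + 15 + 13 = 103.
Total exposure: 2 + 1 + 2 + 1 + 7 + 4 + 1 + 6 + 7 + 3 = 34 weeks.
After the first batch: Gamma(11 + 103, 2 + 34) = Gamma(114, 36).
Total count: 12 + 9 + 5 + 12 + 4 + 9 + 17 + 12 = 80.
Total exposure: 4 + 3 + 4 + 4 + 6 + 3 + 5 + 4 = 33 weeks.
After the second batch: Gamma(114 + 80, 36 + 33) = Gamma(194, 69).
Posterior variance = α'/β'² = 194/4761.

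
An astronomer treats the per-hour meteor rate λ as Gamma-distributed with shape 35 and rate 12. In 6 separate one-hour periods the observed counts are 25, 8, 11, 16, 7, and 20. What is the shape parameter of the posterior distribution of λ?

Total count: 25 + 8 + 11 + 16 + 7 + 20 = 87.
Total exposure: 6 hours.
By Gamma–Poisson conjugacy, the posterior is Gamma(α + Σx, β + Σt) = Gamma(35 + 87, 12 + 6) = Gamma(122, 18).

122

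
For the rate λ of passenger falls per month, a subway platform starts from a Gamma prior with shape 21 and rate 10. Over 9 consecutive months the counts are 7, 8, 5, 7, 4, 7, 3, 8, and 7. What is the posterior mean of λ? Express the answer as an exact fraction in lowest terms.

77/19

Total count: 7 + 8 + 5 + 7 + 4 + 7 + 3 + 8 + 7 = 56.
Total exposure: 9 months.
By Gamma–Poisson conjugacy, the posterior is Gamma(α + Σx, β + Σt) = Gamma(21 + 56, 10 + 9) = Gamma(77, 19).
Posterior mean = α'/β' = 77/19.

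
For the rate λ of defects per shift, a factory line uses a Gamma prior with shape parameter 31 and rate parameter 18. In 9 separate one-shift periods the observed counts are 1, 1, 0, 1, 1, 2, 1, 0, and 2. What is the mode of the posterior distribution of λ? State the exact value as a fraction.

13/9

Total count: 1 + 1 + 0 + 1 + 1 + 2 + 1 + 0 + 2 = 9.
Total exposure: 9 shifts.
Conjugate update: add total count to the shape and total exposure to the rate, giving Gamma(40, 27).
Posterior mode = (α'−1)/β' = 39/27 = 13/9.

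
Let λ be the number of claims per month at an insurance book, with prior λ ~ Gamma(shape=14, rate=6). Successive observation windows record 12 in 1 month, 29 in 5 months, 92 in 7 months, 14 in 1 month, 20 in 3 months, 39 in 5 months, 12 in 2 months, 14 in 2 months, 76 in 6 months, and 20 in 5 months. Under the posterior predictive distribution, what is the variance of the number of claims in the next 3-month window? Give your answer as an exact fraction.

47196/1849

Total count: 12 + 29 + 92 + 14 + 20 + 39 + 12 + 14 + 76 + 20 = 328.
Total exposure: 1 + 5 + 7 + 1 + 3 + 5 + 2 + 2 + 6 + 5 = 37 months.
Posterior: α' = 14 + 328 = 342, β' = 6 + 37 = 43.
The posterior predictive for a window of length T is Negative Binomial with variance T·α'·(β'+T)/β'² = 3·342·46/1849 = 47196/1849.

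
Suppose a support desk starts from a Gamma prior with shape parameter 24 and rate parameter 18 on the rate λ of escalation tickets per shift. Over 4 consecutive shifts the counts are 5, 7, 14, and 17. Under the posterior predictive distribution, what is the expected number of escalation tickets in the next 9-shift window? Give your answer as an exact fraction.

603/22

Total count: 5 + 7 + 14 + 17 = 43.
Total exposure: 4 shifts.
The Gamma prior is conjugate for the Poisson rate, so λ | data ~ Gamma(24+43, 18+4) = Gamma(67, 22).
Predictive mean over a 9-shift window = T·E[λ|data] = 9·67/22 = 603/22.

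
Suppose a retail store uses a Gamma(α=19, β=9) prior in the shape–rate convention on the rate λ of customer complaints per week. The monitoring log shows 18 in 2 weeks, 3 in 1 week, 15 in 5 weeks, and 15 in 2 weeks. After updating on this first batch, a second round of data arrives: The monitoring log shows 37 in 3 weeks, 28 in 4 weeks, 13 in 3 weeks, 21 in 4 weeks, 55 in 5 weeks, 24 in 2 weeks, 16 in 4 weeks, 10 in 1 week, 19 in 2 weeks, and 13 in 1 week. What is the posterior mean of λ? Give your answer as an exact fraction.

Total count: 18 + 3 + 15 + 15 = 51.
Total exposure: 2 + 1 + 5 + 2 = 10 weeks.
After the first batch: Gamma(19 + 51, 9 + 10) = Gamma(70, 19).
Total count: 37 + 28 + 13 + 21 + 55 + 24 + 16 + 10 + 19 + 13 = 236.
Total exposure: 3 + 4 + 3 + 4 + 5 + 2 + 4 + 1 + 2 + 1 = 29 weeks.
After the second batch: Gamma(70 + 236, 19 + 29) = Gamma(306, 48).
Posterior mean = α'/β' = 306/48 = 51/8.

51/8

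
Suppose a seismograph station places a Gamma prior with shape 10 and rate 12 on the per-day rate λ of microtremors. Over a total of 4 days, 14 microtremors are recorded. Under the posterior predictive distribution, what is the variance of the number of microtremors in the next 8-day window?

18

Total count 14 over total exposure 4 days.
Posterior: α' = 10 + 14 = 24, β' = 12 + 4 = 16.
The posterior predictive for a window of length T is Negative Binomial with variance T·α'·(β'+T)/β'² = 8·24·24/256 = 18.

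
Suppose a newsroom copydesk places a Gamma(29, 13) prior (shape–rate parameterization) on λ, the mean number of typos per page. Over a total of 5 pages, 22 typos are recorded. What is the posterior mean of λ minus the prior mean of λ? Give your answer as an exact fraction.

Total count 22 over total exposure 5 pages.
Gamma(α, β) with Poisson data over total exposure Σt gives posterior Gamma(α+Σx, β+Σt) = Gamma(51, 18).
Posterior mean = 51/18 = 17/6; prior mean = 29/13 = 29/13. Difference = 17/6 − 29/13 = 47/78.

47/78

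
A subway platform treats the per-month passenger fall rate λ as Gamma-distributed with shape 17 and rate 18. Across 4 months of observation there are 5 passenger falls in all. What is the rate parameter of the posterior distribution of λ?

Total count 5 over total exposure 4 months.
By Gamma–Poisson conjugacy, the posterior is Gamma(α + Σx, β + Σt) = Gamma(17 + 5, 18 + 4) = Gamma(22, 22).

22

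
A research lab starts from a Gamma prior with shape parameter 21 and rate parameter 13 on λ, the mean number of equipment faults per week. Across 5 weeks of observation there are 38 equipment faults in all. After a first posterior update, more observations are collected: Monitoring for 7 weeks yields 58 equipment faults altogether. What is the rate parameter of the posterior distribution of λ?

Total count 38 over total exposure 5 weeks.
After the first batch: Gamma(21 + 38, 13 + 5) = Gamma(59, 18).
Total count 58 over total exposure 7 weeks.
After the second batch: Gamma(59 + 58, 18 + 7) = Gamma(117, 25).

25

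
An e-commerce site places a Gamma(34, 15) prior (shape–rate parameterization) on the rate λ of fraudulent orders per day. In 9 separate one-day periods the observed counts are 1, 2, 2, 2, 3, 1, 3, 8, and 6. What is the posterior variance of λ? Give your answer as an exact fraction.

31/288

Total count: 1 + 2 + 2 + 2 + 3 + 1 + 3 + 8 + 6 = 28.
Total exposure: 9 days.
By Gamma–Poisson conjugacy, the posterior is Gamma(α + Σx, β + Σt) = Gamma(34 + 28, 15 + 9) = Gamma(62, 24).
Posterior variance = α'/β'² = 62/576 = 31/288.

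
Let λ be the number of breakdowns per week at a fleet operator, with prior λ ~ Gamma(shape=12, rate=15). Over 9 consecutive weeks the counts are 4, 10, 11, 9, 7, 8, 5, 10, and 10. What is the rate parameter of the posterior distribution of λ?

24

Total count: 4 + 10 + 11 + 9 + 7 + 8 + 5 + 10 + 10 = 74.
Total exposure: 9 weeks.
The Gamma prior is conjugate for the Poisson rate, so λ | data ~ Gamma(12+74, 15+9) = Gamma(86, 24).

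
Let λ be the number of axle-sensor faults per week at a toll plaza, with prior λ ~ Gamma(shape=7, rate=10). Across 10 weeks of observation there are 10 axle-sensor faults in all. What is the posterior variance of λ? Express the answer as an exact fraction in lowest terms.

Total count 10 over total exposure 10 weeks.
Posterior: α' = 7 + 10 = 17, β' = 10 + 10 = 20.
Posterior variance = α'/β'² = 17/400.

17/400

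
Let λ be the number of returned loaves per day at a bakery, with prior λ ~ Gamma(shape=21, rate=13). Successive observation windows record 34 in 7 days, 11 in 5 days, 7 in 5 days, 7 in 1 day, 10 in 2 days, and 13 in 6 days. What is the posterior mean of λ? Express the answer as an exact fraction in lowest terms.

103/39

Total count: 34 + 11 + 7 + 7 + 10 + 13 = 82.
Total exposure: 7 + 5 + 5 + 1 + 2 + 6 = 26 days.
By Gamma–Poisson conjugacy, the posterior is Gamma(α + Σx, β + Σt) = Gamma(21 + 82, 13 + 26) = Gamma(103, 39).
Posterior mean = α'/β' = 103/39.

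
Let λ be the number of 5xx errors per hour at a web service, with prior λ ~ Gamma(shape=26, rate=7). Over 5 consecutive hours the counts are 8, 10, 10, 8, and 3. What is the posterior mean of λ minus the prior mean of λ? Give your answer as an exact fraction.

143/84

Total count: 8 + 10 + 10 + 8 + 3 = 39.
Total exposure: 5 hours.
Gamma(α, β) with Poisson data over total exposure Σt gives posterior Gamma(α+Σx, β+Σt) = Gamma(65, 12).
Posterior mean = 65/12 = 65/12; prior mean = 26/7 = 26/7. Difference = 65/12 − 26/7 = 143/84.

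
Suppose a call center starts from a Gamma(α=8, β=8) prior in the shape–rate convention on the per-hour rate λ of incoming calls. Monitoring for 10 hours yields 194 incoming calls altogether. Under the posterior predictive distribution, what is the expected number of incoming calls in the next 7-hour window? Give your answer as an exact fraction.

Total count 194 over total exposure 10 hours.
Conjugate update: add total count to the shape and total exposure to the rate, giving Gamma(202, 18).
Predictive mean over a 7-hour window = T·E[λ|data] = 7·202/18 = 707/9.

707/9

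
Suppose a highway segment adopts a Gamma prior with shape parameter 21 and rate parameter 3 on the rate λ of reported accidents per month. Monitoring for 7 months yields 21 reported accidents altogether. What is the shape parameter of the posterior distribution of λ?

Total count 21 over total exposure 7 months.
Gamma(α, β) with Poisson data over total exposure Σt gives posterior Gamma(α+Σx, β+Σt) = Gamma(42, 10).

42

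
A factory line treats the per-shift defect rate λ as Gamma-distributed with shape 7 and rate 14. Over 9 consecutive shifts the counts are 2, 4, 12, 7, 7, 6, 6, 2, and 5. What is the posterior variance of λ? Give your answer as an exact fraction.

Total count: 2 + 4 + 12 + 7 + 7 + 6 + 6 + 2 + 5 = 51.
Total exposure: 9 shifts.
By Gamma–Poisson conjugacy, the posterior is Gamma(α + Σx, β + Σt) = Gamma(7 + 51, 14 + 9) = Gamma(58, 23).
Posterior variance = α'/β'² = 58/529.

58/529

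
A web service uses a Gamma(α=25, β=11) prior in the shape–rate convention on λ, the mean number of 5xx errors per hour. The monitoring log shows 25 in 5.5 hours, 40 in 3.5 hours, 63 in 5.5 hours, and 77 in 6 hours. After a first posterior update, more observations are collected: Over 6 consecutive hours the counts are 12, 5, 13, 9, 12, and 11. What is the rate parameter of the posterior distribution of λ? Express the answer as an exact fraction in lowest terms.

Total count: 25 + 40 + 63 + 77 = 205.
Total exposure: 5.5 + 3.5 + 5.5 + 6 = 20.5 hours.
After the first batch: Gamma(25 + 205, 11 + 20.5) = Gamma(230, 63/2).
Total count: 12 + 5 + 13 + 9 + 12 + 11 = 62.
Total exposure: 6 hours.
After the second batch: Gamma(230 + 62, 63/2 + 6) = Gamma(292, 75/2).

75/2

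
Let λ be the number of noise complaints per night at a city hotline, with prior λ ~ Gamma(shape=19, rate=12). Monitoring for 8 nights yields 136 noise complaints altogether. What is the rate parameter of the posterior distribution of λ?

Total count 136 over total exposure 8 nights.
Posterior: α' = 19 + 136 = 155, β' = 12 + 8 = 20.

20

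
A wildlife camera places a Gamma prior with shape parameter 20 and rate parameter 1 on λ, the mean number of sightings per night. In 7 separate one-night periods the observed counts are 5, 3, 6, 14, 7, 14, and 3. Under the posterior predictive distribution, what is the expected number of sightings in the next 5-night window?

Total count: 5 + 3 + 6 + 14 + 7 + 14 + 3 = 52.
Total exposure: 7 nights.
Posterior: α' = 20 + 52 = 72, β' = 1 + 7 = 8.
Predictive mean over a 5-night window = T·E[λ|data] = 5·72/8 = 45.

45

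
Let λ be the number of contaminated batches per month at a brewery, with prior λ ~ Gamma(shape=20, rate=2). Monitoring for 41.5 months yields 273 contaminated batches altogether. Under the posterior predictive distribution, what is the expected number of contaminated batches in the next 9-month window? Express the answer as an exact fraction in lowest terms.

1758/29

Total count 273 over total exposure 41.5 months.
Posterior: α' = 20 + 273 = 293, β' = 2 + 41.5 = 87/2.
Predictive mean over a 9-month window = T·E[λ|data] = 9·293/(87/2) = 1758/29.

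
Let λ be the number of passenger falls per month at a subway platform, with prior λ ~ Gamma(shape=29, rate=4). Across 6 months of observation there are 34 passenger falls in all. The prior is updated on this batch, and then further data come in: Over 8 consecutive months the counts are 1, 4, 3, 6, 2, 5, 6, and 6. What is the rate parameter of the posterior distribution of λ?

Total count 34 over total exposure 6 months.
After the first batch: Gamma(29 + 34, 4 + 6) = Gamma(63, 10).
Total count: 1 + 4 + 3 + 6 + 2 + 5 + 6 + 6 = 33.
Total exposure: 8 months.
After the second batch: Gamma(63 + 33, 10 + 8) = Gamma(96, 18).

18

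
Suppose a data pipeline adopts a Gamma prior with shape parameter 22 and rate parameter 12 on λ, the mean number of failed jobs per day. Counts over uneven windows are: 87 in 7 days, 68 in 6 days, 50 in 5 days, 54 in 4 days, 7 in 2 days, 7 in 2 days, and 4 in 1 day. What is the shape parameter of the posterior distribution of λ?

299

Total count: 87 + 68 + 50 + 54 + 7 + 7 + 4 = 277.
Total exposure: 7 + 6 + 5 + 4 + 2 + 2 + 1 = 27 days.
The Gamma prior is conjugate for the Poisson rate, so λ | data ~ Gamma(22+277, 12+27) = Gamma(299, 39).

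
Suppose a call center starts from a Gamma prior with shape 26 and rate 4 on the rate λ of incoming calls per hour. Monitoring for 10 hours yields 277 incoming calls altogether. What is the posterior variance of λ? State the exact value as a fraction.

Total count 277 over total exposure 10 hours.
By Gamma–Poisson conjugacy, the posterior is Gamma(α + Σx, β + Σt) = Gamma(26 + 277, 4 + 10) = Gamma(303, 14).
Posterior variance = α'/β'² = 303/196.

303/196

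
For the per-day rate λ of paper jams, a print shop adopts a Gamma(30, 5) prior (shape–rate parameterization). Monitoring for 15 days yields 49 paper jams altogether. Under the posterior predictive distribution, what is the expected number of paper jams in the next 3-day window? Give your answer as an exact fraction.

237/20

Total count 49 over total exposure 15 days.
Gamma(α, β) with Poisson data over total exposure Σt gives posterior Gamma(α+Σx, β+Σt) = Gamma(79, 20).
Predictive mean over a 3-day window = T·E[λ|data] = 3·79/20 = 237/20.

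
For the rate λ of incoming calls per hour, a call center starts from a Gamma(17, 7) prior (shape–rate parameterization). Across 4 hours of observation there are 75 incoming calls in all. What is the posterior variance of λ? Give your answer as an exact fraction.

92/121

Total count 75 over total exposure 4 hours.
Gamma(α, β) with Poisson data over total exposure Σt gives posterior Gamma(α+Σx, β+Σt) = Gamma(92, 11).
Posterior variance = α'/β'² = 92/121.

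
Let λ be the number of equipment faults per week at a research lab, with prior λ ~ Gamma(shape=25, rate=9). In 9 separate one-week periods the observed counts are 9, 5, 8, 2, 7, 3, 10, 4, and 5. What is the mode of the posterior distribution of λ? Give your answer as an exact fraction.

77/18

Total count: 9 + 5 + 8 + 2 + 7 + 3 + 10 + 4 + 5 = 53.
Total exposure: 9 weeks.
Gamma(α, β) with Poisson data over total exposure Σt gives posterior Gamma(α+Σx, β+Σt) = Gamma(78, 18).
Posterior mode = (α'−1)/β' = 77/18.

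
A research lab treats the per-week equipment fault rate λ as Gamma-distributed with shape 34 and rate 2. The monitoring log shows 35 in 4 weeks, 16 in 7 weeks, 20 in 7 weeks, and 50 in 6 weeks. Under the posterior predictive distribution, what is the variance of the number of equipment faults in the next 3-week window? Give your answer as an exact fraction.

13485/676

Total count: 35 + 16 + 20 + 50 = 121.
Total exposure: 4 + 7 + 7 + 6 = 24 weeks.
Conjugate update: add total count to the shape and total exposure to the rate, giving Gamma(155, 26).
The posterior predictive for a window of length T is Negative Binomial with variance T·α'·(β'+T)/β'² = 3·155·29/676 = 13485/676.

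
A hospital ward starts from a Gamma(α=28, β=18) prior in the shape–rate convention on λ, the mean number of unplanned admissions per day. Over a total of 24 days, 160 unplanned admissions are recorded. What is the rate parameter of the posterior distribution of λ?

Total count 160 over total exposure 24 days.
Conjugate update: add total count to the shape and total exposure to the rate, giving Gamma(188, 42).

42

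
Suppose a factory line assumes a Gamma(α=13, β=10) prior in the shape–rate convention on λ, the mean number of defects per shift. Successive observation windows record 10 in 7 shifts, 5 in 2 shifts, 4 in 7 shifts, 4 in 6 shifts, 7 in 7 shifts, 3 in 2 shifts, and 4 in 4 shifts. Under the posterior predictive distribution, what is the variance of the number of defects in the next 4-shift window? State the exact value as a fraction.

Total count: 10 + 5 + 4 + 4 + 7 + 3 + 4 = 37.
Total exposure: 7 + 2 + 7 + 6 + 7 + 2 + 4 = 35 shifts.
By Gamma–Poisson conjugacy, the posterior is Gamma(α + Σx, β + Σt) = Gamma(13 + 37, 10 + 35) = Gamma(50, 45).
The posterior predictive for a window of length T is Negative Binomial with variance T·α'·(β'+T)/β'² = 4·50·49/2025 = 392/81.

392/81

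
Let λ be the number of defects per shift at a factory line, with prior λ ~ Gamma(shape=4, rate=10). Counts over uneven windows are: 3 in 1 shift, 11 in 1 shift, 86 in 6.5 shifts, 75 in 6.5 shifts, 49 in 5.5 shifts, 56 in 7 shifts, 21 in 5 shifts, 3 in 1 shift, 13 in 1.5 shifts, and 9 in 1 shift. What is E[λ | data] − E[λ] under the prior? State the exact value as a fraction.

779/115

Total count: 3 + 11 + 86 + 75 + 49 + 56 + 21 + 3 + 13 + 9 = 326.
Total exposure: 1 + 1 + 6.5 + 6.5 + 5.5 + 7 + 5 + 1 + 1.5 + 1 = 36 shifts.
Posterior: α' = 4 + 326 = 330, β' = 10 + 36 = 46.
Posterior mean = 330/46 = 165/23; prior mean = 4/10 = 2/5. Difference = 165/23 − 2/5 = 779/115.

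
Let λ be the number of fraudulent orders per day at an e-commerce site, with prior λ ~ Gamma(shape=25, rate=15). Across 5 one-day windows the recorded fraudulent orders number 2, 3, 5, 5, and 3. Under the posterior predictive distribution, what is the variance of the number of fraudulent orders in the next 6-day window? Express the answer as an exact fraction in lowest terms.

Total count: 2 + 3 + 5 + 5 + 3 = 18.
Total exposure: 5 days.
By Gamma–Poisson conjugacy, the posterior is Gamma(α + Σx, β + Σt) = Gamma(25 + 18, 15 + 5) = Gamma(43, 20).
The posterior predictive for a window of length T is Negative Binomial with variance T·α'·(β'+T)/β'² = 6·43·26/400 = 1677/100.

1677/100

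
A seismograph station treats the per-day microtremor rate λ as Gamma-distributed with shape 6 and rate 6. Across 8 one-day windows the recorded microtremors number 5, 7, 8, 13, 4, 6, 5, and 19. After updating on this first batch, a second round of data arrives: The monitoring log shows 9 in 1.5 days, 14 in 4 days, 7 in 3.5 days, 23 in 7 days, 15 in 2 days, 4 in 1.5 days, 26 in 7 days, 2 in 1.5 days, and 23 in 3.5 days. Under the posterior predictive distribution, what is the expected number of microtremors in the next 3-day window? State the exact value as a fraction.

168/13

Total count: 5 + 7 + 8 + 13 + 4 + 6 + 5 + 19 = 67.
Total exposure: 8 days.
After the first batch: Gamma(6 + 67, 6 + 8) = Gamma(73, 14).
Total count: 9 + 14 + 7 + 23 + 15 + 4 + 26 + 2 + 23 = 123.
Total exposure: 1.5 + 4 + 3.5 + 7 + 2 + 1.5 + 7 + 1.5 + 3.5 = 31.5 days.
After the second batch: Gamma(73 + 123, 14 + 31.5) = Gamma(196, 91/2).
Predictive mean over a 3-day window = T·E[λ|data] = 3·196/(91/2) = 168/13.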